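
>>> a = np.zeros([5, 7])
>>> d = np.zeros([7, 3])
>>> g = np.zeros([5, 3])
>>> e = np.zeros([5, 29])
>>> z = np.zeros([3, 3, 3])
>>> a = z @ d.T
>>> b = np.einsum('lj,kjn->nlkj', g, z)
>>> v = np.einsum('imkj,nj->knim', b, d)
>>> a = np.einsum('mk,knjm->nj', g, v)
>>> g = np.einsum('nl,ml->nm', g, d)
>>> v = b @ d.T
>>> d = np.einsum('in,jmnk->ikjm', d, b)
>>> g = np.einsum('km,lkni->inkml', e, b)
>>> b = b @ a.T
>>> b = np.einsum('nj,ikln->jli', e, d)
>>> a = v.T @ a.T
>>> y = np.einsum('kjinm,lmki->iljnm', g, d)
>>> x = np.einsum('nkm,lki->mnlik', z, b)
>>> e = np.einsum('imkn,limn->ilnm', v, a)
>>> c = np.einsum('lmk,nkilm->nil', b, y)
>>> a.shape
(7, 3, 5, 7)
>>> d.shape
(7, 3, 3, 5)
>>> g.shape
(3, 3, 5, 29, 3)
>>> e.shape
(3, 7, 7, 5)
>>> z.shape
(3, 3, 3)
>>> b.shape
(29, 3, 7)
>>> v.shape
(3, 5, 3, 7)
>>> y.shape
(5, 7, 3, 29, 3)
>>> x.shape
(3, 3, 29, 7, 3)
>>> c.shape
(5, 3, 29)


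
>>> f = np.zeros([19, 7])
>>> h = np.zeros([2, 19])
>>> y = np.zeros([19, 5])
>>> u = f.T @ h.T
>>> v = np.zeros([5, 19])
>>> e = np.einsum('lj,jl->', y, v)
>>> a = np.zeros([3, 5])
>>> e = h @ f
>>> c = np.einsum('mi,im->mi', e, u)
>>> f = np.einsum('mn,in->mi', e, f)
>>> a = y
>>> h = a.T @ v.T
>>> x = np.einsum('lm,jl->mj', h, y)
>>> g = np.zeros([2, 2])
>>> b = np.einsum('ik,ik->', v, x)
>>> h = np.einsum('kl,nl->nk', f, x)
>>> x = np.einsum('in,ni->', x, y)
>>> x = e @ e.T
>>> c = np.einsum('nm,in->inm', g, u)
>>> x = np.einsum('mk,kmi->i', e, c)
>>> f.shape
(2, 19)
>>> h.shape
(5, 2)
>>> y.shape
(19, 5)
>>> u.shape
(7, 2)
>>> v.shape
(5, 19)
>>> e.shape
(2, 7)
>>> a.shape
(19, 5)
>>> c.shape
(7, 2, 2)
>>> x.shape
(2,)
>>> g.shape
(2, 2)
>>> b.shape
()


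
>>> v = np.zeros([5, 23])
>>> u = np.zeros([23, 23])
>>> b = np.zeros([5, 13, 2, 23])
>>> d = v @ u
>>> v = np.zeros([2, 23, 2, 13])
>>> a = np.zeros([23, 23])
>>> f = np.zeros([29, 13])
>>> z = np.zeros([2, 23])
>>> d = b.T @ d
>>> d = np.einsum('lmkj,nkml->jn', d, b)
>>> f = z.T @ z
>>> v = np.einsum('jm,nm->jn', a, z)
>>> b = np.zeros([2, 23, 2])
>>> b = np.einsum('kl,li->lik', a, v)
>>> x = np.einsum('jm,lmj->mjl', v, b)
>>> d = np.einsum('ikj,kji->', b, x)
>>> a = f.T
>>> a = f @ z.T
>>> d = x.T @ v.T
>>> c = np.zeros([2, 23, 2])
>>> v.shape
(23, 2)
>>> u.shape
(23, 23)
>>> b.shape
(23, 2, 23)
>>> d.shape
(23, 23, 23)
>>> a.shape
(23, 2)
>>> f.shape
(23, 23)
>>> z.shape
(2, 23)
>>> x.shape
(2, 23, 23)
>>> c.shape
(2, 23, 2)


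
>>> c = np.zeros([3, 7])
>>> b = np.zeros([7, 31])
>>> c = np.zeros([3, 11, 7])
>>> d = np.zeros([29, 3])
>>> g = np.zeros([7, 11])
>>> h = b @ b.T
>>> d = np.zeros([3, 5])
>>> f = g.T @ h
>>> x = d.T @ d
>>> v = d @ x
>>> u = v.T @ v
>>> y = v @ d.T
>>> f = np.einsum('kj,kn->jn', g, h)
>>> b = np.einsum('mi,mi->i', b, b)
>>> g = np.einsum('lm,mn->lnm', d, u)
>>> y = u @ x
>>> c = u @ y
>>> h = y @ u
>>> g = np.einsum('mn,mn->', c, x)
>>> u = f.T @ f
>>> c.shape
(5, 5)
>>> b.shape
(31,)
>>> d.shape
(3, 5)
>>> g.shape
()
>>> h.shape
(5, 5)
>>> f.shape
(11, 7)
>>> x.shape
(5, 5)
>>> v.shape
(3, 5)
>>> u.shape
(7, 7)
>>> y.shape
(5, 5)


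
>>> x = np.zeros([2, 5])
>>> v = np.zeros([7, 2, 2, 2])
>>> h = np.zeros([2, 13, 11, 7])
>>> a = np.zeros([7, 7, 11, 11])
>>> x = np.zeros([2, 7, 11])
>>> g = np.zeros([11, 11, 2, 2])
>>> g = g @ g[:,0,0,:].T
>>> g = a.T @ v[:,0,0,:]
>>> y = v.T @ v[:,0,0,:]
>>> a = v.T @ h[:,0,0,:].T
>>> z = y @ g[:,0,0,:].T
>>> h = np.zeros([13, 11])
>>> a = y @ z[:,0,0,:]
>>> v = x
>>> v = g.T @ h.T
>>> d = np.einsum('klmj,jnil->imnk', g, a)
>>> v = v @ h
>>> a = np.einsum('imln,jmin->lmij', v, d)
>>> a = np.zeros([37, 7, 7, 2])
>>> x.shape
(2, 7, 11)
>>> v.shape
(2, 7, 11, 11)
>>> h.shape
(13, 11)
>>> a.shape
(37, 7, 7, 2)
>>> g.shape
(11, 11, 7, 2)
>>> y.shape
(2, 2, 2, 2)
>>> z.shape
(2, 2, 2, 11)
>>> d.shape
(2, 7, 2, 11)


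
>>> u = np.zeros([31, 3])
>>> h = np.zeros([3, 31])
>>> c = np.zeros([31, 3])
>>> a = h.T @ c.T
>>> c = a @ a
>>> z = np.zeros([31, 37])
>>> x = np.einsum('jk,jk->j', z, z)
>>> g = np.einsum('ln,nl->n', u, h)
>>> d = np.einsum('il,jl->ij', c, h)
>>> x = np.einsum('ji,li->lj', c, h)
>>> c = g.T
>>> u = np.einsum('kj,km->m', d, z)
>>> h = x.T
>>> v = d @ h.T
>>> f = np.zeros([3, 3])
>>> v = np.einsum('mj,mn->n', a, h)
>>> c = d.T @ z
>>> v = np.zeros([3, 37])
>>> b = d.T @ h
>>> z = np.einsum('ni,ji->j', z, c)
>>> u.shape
(37,)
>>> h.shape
(31, 3)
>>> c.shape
(3, 37)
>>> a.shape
(31, 31)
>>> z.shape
(3,)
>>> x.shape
(3, 31)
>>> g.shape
(3,)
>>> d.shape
(31, 3)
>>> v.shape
(3, 37)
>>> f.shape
(3, 3)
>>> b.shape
(3, 3)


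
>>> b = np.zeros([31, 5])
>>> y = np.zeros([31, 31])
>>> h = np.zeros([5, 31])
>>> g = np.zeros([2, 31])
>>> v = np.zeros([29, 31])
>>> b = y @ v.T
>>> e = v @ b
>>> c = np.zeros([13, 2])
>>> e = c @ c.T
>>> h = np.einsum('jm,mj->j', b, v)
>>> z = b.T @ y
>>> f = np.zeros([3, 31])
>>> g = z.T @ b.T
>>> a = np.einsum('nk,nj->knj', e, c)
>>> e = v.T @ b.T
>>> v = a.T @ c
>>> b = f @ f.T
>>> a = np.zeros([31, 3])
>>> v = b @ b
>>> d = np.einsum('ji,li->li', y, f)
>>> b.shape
(3, 3)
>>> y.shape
(31, 31)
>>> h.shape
(31,)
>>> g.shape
(31, 31)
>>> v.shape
(3, 3)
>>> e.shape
(31, 31)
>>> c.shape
(13, 2)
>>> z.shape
(29, 31)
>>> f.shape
(3, 31)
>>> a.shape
(31, 3)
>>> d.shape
(3, 31)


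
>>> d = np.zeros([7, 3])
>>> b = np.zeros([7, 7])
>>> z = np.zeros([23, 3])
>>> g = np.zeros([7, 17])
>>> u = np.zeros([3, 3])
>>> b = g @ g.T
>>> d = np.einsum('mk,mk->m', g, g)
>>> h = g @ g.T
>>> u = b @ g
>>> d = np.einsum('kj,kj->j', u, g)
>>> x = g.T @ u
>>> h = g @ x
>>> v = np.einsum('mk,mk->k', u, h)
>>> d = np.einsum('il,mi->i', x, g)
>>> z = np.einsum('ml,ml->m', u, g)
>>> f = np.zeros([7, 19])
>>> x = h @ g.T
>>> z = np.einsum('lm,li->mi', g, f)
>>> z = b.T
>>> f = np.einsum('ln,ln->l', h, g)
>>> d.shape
(17,)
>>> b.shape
(7, 7)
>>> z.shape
(7, 7)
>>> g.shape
(7, 17)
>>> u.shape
(7, 17)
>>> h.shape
(7, 17)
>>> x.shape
(7, 7)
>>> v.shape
(17,)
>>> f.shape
(7,)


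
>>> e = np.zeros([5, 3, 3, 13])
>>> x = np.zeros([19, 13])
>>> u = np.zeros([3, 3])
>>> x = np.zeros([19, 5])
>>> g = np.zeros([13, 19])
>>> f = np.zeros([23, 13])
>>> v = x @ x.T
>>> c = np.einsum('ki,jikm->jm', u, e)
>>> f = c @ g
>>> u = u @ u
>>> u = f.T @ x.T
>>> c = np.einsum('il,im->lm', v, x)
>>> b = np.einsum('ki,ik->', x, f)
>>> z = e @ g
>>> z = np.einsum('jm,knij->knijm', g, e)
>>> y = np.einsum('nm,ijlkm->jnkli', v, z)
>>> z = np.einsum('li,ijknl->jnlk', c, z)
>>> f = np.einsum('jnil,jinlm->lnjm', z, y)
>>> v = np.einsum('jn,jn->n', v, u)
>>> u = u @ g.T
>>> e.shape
(5, 3, 3, 13)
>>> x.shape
(19, 5)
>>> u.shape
(19, 13)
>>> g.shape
(13, 19)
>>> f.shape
(3, 13, 3, 5)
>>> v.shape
(19,)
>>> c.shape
(19, 5)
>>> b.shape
()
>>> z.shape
(3, 13, 19, 3)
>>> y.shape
(3, 19, 13, 3, 5)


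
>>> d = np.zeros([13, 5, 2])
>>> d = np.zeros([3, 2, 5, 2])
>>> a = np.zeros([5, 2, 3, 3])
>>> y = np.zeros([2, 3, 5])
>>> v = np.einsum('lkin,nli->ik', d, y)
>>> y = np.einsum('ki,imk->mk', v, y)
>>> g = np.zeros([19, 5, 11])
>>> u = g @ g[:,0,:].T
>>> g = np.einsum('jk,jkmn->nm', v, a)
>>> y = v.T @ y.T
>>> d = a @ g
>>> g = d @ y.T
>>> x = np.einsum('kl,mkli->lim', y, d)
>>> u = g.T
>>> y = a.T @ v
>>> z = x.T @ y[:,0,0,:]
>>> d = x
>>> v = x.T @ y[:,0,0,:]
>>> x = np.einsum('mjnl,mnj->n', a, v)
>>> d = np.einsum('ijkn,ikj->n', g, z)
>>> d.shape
(2,)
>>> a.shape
(5, 2, 3, 3)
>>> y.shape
(3, 3, 2, 2)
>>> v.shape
(5, 3, 2)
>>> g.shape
(5, 2, 3, 2)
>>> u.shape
(2, 3, 2, 5)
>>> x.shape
(3,)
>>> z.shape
(5, 3, 2)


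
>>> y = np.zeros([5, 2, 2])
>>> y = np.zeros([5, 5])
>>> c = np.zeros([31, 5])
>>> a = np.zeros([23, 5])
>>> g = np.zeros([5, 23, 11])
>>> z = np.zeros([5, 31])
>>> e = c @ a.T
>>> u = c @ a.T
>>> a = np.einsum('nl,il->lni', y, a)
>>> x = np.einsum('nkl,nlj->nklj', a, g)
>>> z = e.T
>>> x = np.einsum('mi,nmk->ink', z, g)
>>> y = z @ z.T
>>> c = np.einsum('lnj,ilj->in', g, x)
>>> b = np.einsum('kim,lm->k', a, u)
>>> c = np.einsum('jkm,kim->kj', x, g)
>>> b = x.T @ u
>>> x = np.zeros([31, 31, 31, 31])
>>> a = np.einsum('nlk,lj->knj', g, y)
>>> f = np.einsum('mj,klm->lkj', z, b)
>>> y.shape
(23, 23)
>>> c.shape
(5, 31)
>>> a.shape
(11, 5, 23)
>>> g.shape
(5, 23, 11)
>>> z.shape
(23, 31)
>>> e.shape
(31, 23)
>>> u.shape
(31, 23)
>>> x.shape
(31, 31, 31, 31)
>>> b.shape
(11, 5, 23)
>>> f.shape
(5, 11, 31)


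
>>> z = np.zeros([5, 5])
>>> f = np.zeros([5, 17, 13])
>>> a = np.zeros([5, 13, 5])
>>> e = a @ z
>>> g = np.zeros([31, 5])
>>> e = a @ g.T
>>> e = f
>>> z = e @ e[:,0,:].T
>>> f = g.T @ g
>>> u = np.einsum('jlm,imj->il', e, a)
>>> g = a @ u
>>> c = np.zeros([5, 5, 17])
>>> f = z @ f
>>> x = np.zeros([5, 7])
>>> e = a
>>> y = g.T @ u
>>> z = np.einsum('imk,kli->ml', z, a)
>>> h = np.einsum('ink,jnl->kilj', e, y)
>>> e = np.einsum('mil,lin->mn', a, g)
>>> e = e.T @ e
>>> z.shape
(17, 13)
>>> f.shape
(5, 17, 5)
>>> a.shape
(5, 13, 5)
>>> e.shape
(17, 17)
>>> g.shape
(5, 13, 17)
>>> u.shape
(5, 17)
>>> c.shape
(5, 5, 17)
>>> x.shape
(5, 7)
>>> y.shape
(17, 13, 17)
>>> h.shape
(5, 5, 17, 17)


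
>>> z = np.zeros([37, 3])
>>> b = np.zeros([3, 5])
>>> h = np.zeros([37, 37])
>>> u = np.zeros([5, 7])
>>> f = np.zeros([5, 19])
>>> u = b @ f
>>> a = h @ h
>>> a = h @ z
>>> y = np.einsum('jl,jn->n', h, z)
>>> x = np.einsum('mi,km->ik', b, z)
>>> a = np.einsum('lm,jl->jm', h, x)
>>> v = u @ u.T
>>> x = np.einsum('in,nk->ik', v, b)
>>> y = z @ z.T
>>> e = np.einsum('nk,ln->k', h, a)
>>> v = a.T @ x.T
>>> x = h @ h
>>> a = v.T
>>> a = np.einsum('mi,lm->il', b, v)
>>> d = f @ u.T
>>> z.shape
(37, 3)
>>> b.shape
(3, 5)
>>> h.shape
(37, 37)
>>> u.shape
(3, 19)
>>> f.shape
(5, 19)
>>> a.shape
(5, 37)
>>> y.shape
(37, 37)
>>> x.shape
(37, 37)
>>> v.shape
(37, 3)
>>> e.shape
(37,)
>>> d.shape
(5, 3)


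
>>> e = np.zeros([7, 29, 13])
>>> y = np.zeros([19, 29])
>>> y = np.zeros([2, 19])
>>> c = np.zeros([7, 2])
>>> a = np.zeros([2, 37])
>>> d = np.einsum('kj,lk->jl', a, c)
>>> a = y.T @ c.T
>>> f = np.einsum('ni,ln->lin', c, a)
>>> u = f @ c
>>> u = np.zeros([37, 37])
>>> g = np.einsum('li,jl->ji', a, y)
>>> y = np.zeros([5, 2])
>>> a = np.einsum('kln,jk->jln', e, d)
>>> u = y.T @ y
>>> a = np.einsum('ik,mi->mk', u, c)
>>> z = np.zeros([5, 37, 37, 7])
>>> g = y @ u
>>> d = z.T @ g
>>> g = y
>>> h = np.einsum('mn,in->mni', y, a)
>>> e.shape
(7, 29, 13)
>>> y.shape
(5, 2)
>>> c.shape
(7, 2)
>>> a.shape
(7, 2)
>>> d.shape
(7, 37, 37, 2)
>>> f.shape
(19, 2, 7)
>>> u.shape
(2, 2)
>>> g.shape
(5, 2)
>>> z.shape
(5, 37, 37, 7)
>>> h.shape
(5, 2, 7)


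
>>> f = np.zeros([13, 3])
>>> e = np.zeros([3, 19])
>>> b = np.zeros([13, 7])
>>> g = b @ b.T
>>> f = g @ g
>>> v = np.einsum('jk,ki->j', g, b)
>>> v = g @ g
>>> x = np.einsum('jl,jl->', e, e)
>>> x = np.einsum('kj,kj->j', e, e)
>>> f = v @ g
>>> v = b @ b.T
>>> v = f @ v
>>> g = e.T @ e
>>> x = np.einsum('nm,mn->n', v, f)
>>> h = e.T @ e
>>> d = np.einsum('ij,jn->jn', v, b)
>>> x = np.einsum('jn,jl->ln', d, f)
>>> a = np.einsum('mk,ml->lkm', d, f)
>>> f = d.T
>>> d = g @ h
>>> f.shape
(7, 13)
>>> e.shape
(3, 19)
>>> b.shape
(13, 7)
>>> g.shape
(19, 19)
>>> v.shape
(13, 13)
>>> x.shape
(13, 7)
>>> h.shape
(19, 19)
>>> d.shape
(19, 19)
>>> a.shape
(13, 7, 13)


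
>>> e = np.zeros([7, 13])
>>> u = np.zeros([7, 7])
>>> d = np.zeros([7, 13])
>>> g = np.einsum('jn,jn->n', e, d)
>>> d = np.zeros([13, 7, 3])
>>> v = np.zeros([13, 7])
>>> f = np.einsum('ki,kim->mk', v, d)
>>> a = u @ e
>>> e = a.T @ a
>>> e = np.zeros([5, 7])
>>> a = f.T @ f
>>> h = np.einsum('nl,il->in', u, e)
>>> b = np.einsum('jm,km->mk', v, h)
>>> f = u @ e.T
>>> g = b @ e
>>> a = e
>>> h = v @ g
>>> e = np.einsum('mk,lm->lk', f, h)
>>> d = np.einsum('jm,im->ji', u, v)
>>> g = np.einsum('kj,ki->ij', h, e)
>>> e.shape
(13, 5)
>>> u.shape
(7, 7)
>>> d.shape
(7, 13)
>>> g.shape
(5, 7)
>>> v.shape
(13, 7)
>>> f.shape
(7, 5)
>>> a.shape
(5, 7)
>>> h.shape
(13, 7)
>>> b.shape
(7, 5)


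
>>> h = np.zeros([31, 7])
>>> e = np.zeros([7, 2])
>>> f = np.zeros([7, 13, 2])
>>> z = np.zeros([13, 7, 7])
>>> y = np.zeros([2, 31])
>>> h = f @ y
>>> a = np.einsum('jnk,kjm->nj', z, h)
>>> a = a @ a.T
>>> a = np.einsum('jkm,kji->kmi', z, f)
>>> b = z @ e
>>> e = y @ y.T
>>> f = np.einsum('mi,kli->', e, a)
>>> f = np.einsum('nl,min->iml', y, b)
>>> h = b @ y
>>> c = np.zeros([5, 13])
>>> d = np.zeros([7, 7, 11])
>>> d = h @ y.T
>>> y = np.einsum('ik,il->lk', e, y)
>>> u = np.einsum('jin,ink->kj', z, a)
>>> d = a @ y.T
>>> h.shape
(13, 7, 31)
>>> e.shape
(2, 2)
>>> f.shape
(7, 13, 31)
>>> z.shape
(13, 7, 7)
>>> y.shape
(31, 2)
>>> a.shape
(7, 7, 2)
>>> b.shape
(13, 7, 2)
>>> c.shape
(5, 13)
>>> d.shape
(7, 7, 31)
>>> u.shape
(2, 13)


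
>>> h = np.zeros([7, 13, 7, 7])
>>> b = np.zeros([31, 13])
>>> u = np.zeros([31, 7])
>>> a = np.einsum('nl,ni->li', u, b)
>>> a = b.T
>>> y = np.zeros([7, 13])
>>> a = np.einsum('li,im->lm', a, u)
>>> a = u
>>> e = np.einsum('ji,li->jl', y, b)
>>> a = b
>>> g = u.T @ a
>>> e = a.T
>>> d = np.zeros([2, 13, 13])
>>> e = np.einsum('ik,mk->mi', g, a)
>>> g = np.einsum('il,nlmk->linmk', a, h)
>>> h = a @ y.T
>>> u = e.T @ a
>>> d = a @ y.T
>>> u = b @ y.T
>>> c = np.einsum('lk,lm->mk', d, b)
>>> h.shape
(31, 7)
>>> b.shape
(31, 13)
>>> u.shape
(31, 7)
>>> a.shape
(31, 13)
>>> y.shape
(7, 13)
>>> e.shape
(31, 7)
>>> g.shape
(13, 31, 7, 7, 7)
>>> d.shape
(31, 7)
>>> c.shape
(13, 7)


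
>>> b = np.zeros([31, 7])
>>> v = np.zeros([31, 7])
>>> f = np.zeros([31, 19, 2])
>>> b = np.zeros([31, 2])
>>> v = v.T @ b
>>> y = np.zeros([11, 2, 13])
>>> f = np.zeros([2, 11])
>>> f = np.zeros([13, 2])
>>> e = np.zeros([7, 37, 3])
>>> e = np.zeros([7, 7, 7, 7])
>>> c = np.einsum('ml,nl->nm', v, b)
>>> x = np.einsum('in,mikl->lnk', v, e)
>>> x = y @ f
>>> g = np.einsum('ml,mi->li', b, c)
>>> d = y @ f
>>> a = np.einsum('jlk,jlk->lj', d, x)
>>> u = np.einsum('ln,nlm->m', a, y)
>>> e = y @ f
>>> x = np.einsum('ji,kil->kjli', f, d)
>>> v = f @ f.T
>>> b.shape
(31, 2)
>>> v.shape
(13, 13)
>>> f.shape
(13, 2)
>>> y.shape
(11, 2, 13)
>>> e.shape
(11, 2, 2)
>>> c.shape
(31, 7)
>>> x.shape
(11, 13, 2, 2)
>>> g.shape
(2, 7)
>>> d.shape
(11, 2, 2)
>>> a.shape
(2, 11)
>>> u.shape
(13,)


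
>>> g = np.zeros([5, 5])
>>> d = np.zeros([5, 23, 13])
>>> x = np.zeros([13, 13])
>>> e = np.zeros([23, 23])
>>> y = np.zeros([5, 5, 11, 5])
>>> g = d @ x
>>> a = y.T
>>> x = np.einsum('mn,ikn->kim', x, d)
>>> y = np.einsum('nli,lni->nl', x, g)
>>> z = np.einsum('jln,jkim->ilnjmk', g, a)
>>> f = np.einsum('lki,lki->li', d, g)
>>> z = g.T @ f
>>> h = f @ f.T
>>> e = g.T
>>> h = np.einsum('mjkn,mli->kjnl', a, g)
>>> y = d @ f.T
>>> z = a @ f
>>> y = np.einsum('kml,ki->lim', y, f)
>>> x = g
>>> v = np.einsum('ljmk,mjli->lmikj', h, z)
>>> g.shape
(5, 23, 13)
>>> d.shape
(5, 23, 13)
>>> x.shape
(5, 23, 13)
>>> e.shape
(13, 23, 5)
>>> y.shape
(5, 13, 23)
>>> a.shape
(5, 11, 5, 5)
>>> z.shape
(5, 11, 5, 13)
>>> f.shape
(5, 13)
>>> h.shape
(5, 11, 5, 23)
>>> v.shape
(5, 5, 13, 23, 11)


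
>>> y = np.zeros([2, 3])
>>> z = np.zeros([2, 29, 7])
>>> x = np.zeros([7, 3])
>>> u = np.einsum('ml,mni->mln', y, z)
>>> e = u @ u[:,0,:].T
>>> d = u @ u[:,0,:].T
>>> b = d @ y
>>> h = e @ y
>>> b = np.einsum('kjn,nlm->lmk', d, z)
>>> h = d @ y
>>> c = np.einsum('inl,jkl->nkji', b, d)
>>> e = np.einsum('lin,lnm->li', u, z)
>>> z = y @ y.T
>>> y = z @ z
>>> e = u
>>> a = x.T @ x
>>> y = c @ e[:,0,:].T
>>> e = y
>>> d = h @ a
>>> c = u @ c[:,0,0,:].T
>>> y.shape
(7, 3, 2, 2)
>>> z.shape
(2, 2)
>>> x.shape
(7, 3)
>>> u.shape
(2, 3, 29)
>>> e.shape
(7, 3, 2, 2)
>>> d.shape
(2, 3, 3)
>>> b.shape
(29, 7, 2)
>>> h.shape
(2, 3, 3)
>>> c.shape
(2, 3, 7)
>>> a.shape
(3, 3)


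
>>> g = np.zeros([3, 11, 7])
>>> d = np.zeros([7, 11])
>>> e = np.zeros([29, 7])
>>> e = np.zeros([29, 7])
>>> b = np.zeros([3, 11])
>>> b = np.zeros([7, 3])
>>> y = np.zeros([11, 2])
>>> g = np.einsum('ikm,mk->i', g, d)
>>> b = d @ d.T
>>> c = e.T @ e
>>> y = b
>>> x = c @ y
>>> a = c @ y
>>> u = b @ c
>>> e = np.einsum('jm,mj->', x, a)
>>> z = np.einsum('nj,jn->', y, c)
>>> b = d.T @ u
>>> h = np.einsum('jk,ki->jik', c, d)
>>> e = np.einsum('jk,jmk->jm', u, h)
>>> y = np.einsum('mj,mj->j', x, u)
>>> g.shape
(3,)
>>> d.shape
(7, 11)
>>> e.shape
(7, 11)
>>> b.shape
(11, 7)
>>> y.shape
(7,)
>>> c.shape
(7, 7)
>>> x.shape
(7, 7)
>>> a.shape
(7, 7)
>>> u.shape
(7, 7)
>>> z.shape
()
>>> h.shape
(7, 11, 7)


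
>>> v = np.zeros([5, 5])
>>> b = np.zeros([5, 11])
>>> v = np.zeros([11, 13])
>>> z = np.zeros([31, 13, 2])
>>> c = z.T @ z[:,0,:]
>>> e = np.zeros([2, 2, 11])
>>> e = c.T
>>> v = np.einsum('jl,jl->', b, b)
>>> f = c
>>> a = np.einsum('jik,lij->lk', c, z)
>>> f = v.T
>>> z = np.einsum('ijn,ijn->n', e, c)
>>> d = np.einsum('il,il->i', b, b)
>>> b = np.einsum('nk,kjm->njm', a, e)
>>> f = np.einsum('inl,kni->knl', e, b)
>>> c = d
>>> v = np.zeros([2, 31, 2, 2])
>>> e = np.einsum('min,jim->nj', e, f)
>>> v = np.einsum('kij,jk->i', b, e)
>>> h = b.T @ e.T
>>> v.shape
(13,)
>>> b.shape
(31, 13, 2)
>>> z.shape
(2,)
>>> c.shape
(5,)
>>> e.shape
(2, 31)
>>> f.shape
(31, 13, 2)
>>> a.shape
(31, 2)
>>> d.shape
(5,)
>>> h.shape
(2, 13, 2)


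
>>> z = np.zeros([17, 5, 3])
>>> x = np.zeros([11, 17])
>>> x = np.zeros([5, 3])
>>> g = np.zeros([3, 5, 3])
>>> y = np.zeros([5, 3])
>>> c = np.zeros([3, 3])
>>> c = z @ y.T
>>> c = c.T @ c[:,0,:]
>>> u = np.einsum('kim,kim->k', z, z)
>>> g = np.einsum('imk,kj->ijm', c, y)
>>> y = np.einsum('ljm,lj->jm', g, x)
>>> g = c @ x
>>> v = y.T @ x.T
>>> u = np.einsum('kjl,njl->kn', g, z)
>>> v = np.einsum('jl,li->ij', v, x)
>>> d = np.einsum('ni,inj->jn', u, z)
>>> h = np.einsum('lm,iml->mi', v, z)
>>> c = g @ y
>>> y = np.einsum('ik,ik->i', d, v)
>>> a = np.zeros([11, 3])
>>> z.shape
(17, 5, 3)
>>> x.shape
(5, 3)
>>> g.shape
(5, 5, 3)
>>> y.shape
(3,)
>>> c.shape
(5, 5, 5)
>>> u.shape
(5, 17)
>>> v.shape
(3, 5)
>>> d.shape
(3, 5)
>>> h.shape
(5, 17)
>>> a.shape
(11, 3)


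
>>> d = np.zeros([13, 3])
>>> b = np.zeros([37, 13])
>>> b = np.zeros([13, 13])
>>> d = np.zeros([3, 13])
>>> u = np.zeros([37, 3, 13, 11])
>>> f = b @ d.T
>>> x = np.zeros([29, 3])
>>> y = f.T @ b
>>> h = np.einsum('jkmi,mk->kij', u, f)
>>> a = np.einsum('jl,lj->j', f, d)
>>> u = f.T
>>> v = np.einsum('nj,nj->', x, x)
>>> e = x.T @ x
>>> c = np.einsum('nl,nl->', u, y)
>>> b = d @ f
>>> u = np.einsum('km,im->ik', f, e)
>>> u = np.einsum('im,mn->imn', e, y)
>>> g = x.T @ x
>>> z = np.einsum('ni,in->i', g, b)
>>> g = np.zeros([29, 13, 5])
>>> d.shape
(3, 13)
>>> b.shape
(3, 3)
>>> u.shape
(3, 3, 13)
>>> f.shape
(13, 3)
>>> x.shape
(29, 3)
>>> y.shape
(3, 13)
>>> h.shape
(3, 11, 37)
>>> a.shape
(13,)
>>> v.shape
()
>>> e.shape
(3, 3)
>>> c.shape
()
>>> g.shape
(29, 13, 5)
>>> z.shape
(3,)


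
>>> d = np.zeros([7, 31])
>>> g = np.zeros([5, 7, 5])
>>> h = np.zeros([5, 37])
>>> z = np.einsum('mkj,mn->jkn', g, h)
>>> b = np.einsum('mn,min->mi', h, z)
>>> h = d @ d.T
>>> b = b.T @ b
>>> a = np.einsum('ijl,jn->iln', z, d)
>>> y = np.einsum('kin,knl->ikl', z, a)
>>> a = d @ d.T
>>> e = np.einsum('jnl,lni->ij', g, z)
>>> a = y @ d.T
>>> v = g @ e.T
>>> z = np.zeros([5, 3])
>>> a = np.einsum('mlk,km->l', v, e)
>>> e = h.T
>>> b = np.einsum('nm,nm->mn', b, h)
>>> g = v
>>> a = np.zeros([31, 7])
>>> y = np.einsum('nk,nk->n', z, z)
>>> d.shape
(7, 31)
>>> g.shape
(5, 7, 37)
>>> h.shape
(7, 7)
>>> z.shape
(5, 3)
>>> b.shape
(7, 7)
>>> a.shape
(31, 7)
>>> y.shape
(5,)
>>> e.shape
(7, 7)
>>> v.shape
(5, 7, 37)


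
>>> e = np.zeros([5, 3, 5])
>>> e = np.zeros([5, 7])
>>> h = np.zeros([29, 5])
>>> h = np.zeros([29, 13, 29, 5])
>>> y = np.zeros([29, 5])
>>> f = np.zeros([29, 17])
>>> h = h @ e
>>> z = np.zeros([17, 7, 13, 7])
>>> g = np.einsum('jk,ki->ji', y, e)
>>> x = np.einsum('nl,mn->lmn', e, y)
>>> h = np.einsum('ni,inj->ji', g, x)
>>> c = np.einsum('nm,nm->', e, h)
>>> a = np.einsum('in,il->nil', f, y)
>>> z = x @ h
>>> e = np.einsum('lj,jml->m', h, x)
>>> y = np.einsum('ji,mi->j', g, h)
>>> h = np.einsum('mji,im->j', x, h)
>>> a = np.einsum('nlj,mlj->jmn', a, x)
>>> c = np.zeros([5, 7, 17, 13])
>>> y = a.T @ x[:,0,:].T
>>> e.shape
(29,)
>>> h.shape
(29,)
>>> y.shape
(17, 7, 7)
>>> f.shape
(29, 17)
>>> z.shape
(7, 29, 7)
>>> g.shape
(29, 7)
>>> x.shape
(7, 29, 5)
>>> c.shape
(5, 7, 17, 13)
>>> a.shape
(5, 7, 17)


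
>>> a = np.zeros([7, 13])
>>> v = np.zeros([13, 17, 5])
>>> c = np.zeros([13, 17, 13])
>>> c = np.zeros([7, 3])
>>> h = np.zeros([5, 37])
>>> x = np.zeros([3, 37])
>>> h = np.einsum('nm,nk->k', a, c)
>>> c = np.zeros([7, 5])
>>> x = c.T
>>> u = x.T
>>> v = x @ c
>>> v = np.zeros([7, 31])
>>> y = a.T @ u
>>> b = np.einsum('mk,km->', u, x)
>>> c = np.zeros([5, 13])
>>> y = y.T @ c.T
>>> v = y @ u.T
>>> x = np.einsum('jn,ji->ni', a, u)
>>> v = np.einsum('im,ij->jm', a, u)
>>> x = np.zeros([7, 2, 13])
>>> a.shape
(7, 13)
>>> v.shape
(5, 13)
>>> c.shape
(5, 13)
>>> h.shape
(3,)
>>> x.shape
(7, 2, 13)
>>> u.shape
(7, 5)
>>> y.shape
(5, 5)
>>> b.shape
()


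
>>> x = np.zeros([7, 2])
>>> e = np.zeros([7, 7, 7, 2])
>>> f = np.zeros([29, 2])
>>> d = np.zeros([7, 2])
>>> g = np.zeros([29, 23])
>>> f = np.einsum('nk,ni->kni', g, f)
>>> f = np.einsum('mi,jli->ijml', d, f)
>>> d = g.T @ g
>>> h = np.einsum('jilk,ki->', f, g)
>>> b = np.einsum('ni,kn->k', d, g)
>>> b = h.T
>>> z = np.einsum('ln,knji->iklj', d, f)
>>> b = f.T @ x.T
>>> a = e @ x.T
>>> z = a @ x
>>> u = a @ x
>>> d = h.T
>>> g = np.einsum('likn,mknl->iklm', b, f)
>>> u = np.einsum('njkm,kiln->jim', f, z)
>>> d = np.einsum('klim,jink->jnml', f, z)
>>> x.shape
(7, 2)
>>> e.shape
(7, 7, 7, 2)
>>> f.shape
(2, 23, 7, 29)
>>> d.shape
(7, 7, 29, 23)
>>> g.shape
(7, 23, 29, 2)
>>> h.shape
()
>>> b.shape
(29, 7, 23, 7)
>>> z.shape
(7, 7, 7, 2)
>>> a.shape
(7, 7, 7, 7)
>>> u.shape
(23, 7, 29)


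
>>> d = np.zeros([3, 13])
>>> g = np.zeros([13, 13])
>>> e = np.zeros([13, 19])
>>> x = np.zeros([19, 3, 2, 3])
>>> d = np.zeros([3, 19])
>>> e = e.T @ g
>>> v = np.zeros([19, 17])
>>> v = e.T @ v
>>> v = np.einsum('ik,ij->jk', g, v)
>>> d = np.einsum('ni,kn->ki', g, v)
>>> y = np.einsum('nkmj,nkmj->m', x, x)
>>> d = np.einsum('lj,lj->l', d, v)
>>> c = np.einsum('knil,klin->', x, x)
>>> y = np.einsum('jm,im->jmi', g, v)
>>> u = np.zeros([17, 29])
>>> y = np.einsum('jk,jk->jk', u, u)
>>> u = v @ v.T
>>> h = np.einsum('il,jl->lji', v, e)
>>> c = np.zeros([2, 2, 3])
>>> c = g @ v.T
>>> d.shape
(17,)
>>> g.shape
(13, 13)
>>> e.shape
(19, 13)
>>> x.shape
(19, 3, 2, 3)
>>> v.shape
(17, 13)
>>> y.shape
(17, 29)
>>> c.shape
(13, 17)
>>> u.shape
(17, 17)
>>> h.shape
(13, 19, 17)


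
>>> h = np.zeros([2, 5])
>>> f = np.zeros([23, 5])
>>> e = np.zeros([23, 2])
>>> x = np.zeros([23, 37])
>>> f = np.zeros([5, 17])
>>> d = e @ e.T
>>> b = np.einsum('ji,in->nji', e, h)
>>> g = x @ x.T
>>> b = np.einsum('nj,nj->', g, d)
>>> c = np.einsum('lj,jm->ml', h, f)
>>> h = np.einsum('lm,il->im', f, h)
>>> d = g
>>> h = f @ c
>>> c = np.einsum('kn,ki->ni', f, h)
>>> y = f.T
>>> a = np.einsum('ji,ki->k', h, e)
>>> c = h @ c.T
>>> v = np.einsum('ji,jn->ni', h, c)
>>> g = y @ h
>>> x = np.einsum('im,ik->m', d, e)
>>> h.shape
(5, 2)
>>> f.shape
(5, 17)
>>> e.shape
(23, 2)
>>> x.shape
(23,)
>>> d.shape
(23, 23)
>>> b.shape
()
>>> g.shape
(17, 2)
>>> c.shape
(5, 17)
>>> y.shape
(17, 5)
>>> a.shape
(23,)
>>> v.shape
(17, 2)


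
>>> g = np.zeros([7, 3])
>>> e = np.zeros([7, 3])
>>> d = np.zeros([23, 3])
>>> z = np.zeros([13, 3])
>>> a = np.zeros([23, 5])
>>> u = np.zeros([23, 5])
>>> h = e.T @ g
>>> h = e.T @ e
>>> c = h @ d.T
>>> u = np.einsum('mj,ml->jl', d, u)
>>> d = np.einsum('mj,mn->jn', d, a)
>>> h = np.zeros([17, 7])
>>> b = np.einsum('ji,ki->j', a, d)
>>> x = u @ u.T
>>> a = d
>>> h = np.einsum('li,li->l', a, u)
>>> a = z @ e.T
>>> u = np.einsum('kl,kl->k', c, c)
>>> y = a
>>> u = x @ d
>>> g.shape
(7, 3)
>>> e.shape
(7, 3)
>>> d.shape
(3, 5)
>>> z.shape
(13, 3)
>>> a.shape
(13, 7)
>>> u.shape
(3, 5)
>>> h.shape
(3,)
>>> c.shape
(3, 23)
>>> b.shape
(23,)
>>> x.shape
(3, 3)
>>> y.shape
(13, 7)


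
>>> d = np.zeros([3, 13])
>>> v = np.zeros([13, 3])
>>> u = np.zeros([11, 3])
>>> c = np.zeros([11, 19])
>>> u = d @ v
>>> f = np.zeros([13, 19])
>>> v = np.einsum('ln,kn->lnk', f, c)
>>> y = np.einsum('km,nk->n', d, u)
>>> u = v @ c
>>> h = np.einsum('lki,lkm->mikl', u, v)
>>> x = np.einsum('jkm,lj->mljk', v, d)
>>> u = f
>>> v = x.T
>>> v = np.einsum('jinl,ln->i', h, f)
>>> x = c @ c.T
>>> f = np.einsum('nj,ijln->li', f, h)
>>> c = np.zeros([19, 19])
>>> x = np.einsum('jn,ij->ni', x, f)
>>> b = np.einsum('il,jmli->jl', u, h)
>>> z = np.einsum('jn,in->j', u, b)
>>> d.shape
(3, 13)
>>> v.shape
(19,)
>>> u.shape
(13, 19)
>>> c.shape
(19, 19)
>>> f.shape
(19, 11)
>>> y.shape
(3,)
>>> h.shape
(11, 19, 19, 13)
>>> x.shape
(11, 19)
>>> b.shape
(11, 19)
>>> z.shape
(13,)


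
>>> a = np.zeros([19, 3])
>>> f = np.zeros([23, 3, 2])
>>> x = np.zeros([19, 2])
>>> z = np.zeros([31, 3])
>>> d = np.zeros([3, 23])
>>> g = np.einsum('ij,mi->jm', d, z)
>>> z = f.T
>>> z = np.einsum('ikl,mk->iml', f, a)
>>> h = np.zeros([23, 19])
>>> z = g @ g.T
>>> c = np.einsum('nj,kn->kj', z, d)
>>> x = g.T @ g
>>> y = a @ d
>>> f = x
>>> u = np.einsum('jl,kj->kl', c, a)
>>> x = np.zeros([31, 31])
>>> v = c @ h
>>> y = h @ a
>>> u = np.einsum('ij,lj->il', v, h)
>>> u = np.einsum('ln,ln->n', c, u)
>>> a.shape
(19, 3)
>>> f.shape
(31, 31)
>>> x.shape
(31, 31)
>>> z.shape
(23, 23)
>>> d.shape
(3, 23)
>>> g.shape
(23, 31)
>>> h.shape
(23, 19)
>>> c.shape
(3, 23)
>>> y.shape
(23, 3)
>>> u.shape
(23,)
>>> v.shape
(3, 19)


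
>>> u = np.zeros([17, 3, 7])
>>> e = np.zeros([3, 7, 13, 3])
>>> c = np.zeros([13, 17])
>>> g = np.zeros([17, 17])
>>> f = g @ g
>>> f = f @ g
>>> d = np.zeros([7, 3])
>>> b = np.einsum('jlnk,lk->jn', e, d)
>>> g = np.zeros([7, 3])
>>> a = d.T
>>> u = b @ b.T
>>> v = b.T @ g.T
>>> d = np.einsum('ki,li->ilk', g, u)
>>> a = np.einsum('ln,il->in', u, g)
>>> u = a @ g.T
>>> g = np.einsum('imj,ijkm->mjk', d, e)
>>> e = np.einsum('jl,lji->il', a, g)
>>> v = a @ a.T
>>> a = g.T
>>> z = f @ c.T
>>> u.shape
(7, 7)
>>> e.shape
(13, 3)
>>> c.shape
(13, 17)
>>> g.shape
(3, 7, 13)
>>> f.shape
(17, 17)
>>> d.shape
(3, 3, 7)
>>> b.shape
(3, 13)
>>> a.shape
(13, 7, 3)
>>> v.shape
(7, 7)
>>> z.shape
(17, 13)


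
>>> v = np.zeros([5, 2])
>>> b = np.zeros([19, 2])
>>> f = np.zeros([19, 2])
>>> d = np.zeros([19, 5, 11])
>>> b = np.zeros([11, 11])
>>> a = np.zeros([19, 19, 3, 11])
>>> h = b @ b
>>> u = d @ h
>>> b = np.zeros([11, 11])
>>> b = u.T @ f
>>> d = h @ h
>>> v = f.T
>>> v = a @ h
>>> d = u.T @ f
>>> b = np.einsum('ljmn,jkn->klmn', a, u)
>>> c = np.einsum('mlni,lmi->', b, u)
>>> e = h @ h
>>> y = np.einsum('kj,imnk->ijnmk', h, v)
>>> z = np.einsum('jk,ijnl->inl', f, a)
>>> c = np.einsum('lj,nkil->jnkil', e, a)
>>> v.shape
(19, 19, 3, 11)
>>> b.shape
(5, 19, 3, 11)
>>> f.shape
(19, 2)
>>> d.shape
(11, 5, 2)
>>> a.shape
(19, 19, 3, 11)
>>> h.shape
(11, 11)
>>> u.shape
(19, 5, 11)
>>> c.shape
(11, 19, 19, 3, 11)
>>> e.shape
(11, 11)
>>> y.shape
(19, 11, 3, 19, 11)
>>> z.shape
(19, 3, 11)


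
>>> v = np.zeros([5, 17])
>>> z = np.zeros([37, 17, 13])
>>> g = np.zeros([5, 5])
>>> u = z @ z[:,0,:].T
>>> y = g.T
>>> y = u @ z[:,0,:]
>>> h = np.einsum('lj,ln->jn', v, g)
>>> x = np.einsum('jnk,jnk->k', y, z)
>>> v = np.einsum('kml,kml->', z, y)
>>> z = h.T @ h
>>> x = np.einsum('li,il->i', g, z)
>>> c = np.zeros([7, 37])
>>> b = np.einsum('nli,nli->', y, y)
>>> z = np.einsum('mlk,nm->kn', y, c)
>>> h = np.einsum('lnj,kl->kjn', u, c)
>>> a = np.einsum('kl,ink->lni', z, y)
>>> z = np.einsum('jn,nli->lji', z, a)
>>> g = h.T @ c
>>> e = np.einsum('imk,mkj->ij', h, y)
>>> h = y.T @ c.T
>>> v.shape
()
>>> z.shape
(17, 13, 37)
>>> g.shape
(17, 37, 37)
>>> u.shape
(37, 17, 37)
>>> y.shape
(37, 17, 13)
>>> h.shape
(13, 17, 7)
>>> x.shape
(5,)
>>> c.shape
(7, 37)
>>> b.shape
()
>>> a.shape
(7, 17, 37)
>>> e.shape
(7, 13)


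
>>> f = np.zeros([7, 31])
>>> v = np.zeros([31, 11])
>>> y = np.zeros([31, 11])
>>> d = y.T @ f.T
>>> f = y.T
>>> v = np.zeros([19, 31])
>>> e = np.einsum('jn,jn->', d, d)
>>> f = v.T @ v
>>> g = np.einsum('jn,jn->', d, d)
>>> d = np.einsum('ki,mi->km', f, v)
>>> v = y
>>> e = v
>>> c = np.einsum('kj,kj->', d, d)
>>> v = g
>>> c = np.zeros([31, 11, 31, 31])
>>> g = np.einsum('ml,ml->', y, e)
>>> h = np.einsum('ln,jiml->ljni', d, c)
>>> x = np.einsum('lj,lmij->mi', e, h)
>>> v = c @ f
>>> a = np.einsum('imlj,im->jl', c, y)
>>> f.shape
(31, 31)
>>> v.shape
(31, 11, 31, 31)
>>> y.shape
(31, 11)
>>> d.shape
(31, 19)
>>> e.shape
(31, 11)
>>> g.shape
()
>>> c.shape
(31, 11, 31, 31)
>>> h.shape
(31, 31, 19, 11)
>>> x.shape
(31, 19)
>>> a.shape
(31, 31)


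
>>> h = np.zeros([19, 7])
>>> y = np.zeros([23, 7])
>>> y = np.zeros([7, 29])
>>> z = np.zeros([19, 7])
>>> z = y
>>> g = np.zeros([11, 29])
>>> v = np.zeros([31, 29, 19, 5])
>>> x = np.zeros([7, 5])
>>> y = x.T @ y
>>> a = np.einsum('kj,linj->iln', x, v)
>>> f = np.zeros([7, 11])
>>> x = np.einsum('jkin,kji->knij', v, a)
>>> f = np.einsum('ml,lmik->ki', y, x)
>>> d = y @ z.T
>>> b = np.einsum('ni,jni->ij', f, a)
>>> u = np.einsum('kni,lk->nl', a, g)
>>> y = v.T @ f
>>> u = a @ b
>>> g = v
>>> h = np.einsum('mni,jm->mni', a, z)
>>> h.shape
(29, 31, 19)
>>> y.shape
(5, 19, 29, 19)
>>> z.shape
(7, 29)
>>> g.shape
(31, 29, 19, 5)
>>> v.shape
(31, 29, 19, 5)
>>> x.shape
(29, 5, 19, 31)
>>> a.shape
(29, 31, 19)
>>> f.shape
(31, 19)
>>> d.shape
(5, 7)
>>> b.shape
(19, 29)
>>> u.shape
(29, 31, 29)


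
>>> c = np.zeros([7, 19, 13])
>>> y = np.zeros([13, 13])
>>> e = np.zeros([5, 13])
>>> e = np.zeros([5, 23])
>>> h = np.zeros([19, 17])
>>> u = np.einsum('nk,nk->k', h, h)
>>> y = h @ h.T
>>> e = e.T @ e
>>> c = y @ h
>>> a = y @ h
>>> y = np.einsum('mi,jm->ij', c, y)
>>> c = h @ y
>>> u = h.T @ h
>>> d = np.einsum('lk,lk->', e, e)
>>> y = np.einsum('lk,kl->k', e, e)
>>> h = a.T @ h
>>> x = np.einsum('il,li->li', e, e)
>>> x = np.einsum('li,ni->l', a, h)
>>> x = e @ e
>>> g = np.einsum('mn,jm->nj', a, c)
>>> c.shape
(19, 19)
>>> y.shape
(23,)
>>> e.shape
(23, 23)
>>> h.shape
(17, 17)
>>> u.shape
(17, 17)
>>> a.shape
(19, 17)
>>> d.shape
()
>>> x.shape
(23, 23)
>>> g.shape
(17, 19)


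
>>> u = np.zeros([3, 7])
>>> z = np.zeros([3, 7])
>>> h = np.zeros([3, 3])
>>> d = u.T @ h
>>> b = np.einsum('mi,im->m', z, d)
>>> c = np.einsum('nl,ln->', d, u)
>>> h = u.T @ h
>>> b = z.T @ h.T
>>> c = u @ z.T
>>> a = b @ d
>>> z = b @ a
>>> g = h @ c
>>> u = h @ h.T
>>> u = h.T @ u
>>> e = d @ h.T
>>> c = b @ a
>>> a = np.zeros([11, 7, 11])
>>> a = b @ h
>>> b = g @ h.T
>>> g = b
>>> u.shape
(3, 7)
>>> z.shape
(7, 3)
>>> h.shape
(7, 3)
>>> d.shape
(7, 3)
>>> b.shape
(7, 7)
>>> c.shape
(7, 3)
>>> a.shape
(7, 3)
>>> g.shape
(7, 7)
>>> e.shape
(7, 7)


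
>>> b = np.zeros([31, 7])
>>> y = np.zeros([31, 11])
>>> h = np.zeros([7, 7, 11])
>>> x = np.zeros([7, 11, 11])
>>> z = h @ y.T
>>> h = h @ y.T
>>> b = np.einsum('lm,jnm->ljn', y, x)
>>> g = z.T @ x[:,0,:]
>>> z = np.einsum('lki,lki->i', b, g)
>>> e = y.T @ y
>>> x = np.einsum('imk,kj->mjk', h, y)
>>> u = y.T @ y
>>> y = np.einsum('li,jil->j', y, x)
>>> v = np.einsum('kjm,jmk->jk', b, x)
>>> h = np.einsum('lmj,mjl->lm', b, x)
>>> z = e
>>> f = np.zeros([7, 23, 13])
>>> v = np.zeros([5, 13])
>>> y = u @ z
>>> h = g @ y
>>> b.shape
(31, 7, 11)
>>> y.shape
(11, 11)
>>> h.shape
(31, 7, 11)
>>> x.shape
(7, 11, 31)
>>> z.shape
(11, 11)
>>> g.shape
(31, 7, 11)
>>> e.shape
(11, 11)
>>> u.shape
(11, 11)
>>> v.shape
(5, 13)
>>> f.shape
(7, 23, 13)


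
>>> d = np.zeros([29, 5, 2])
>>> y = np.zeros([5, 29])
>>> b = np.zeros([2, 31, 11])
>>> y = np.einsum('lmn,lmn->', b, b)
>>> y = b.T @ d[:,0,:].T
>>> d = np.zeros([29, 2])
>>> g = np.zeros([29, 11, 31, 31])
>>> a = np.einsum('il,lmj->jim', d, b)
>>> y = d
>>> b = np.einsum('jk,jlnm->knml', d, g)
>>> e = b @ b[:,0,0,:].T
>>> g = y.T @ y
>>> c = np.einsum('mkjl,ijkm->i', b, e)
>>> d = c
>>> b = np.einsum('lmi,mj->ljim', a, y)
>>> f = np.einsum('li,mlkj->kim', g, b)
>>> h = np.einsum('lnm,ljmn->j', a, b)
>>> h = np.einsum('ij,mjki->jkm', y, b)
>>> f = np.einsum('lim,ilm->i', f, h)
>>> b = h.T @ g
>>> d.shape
(2,)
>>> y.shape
(29, 2)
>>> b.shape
(11, 31, 2)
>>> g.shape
(2, 2)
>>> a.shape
(11, 29, 31)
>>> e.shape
(2, 31, 31, 2)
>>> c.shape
(2,)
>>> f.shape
(2,)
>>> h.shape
(2, 31, 11)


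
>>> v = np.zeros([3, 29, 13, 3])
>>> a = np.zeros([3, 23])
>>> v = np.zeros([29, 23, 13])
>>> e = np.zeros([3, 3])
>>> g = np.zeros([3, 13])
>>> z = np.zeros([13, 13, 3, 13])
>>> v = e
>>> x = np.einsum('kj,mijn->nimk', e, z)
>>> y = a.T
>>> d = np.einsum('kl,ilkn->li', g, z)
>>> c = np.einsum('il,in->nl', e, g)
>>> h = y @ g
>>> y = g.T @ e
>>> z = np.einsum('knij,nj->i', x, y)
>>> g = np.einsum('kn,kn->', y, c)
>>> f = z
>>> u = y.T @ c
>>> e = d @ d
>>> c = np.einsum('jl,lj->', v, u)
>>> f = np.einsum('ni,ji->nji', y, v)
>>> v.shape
(3, 3)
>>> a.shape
(3, 23)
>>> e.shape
(13, 13)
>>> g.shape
()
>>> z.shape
(13,)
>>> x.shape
(13, 13, 13, 3)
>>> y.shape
(13, 3)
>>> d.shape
(13, 13)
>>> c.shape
()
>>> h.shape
(23, 13)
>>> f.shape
(13, 3, 3)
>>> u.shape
(3, 3)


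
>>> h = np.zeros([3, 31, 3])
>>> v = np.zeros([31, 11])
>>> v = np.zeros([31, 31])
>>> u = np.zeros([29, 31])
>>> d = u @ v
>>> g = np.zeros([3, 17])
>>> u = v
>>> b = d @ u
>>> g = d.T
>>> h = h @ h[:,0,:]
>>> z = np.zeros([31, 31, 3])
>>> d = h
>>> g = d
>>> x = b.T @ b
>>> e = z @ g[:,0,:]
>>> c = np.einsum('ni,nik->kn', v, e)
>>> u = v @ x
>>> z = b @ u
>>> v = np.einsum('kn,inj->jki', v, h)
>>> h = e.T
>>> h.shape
(3, 31, 31)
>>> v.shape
(3, 31, 3)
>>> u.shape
(31, 31)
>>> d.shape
(3, 31, 3)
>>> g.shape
(3, 31, 3)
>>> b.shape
(29, 31)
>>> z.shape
(29, 31)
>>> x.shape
(31, 31)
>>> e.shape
(31, 31, 3)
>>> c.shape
(3, 31)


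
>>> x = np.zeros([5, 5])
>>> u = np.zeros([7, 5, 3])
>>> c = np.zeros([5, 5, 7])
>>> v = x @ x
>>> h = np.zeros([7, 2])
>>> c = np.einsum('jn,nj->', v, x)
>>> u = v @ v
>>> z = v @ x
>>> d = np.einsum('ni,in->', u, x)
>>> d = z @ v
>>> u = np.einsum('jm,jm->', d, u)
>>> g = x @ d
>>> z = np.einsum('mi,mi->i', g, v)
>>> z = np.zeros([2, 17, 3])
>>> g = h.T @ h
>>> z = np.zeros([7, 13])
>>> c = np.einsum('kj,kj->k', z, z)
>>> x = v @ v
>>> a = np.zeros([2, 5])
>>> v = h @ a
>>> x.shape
(5, 5)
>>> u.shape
()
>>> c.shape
(7,)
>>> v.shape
(7, 5)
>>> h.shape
(7, 2)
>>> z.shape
(7, 13)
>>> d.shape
(5, 5)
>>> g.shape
(2, 2)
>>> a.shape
(2, 5)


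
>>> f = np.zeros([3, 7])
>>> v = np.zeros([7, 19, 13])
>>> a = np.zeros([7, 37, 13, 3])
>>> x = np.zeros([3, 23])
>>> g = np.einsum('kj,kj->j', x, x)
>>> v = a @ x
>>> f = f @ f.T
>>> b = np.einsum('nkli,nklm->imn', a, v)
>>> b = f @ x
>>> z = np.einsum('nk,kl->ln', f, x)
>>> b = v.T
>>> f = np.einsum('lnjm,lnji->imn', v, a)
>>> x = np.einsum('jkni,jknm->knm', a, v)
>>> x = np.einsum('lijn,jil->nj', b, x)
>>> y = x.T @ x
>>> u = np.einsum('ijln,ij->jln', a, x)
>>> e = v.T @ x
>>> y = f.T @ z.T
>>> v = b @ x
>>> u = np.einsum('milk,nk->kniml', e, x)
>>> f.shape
(3, 23, 37)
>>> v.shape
(23, 13, 37, 37)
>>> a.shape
(7, 37, 13, 3)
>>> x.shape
(7, 37)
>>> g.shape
(23,)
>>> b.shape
(23, 13, 37, 7)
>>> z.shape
(23, 3)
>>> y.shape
(37, 23, 23)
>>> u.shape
(37, 7, 13, 23, 37)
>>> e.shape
(23, 13, 37, 37)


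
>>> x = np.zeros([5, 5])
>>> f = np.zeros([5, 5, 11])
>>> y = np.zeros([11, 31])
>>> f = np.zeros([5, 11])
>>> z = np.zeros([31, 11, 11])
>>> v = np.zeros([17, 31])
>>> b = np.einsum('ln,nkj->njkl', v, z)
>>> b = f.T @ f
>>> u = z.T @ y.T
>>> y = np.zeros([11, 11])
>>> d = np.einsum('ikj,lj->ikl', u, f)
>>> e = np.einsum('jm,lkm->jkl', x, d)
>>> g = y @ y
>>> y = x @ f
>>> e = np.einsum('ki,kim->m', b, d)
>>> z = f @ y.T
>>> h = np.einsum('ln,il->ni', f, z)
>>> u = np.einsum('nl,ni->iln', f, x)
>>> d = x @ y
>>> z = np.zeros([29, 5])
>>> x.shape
(5, 5)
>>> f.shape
(5, 11)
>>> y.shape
(5, 11)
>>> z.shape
(29, 5)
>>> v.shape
(17, 31)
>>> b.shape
(11, 11)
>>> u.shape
(5, 11, 5)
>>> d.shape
(5, 11)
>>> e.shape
(5,)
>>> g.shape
(11, 11)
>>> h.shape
(11, 5)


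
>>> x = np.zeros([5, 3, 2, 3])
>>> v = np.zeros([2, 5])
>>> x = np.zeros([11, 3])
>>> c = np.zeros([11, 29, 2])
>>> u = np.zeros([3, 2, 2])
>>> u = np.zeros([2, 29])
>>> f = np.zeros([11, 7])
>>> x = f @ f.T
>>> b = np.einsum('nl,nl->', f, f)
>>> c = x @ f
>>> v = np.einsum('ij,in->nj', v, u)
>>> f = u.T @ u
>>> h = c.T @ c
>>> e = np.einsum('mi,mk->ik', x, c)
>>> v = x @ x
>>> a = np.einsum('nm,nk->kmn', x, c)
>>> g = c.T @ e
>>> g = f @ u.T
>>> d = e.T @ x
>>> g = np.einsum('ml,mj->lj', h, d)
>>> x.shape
(11, 11)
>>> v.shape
(11, 11)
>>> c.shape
(11, 7)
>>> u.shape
(2, 29)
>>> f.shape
(29, 29)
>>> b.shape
()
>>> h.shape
(7, 7)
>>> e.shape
(11, 7)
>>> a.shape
(7, 11, 11)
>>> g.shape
(7, 11)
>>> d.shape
(7, 11)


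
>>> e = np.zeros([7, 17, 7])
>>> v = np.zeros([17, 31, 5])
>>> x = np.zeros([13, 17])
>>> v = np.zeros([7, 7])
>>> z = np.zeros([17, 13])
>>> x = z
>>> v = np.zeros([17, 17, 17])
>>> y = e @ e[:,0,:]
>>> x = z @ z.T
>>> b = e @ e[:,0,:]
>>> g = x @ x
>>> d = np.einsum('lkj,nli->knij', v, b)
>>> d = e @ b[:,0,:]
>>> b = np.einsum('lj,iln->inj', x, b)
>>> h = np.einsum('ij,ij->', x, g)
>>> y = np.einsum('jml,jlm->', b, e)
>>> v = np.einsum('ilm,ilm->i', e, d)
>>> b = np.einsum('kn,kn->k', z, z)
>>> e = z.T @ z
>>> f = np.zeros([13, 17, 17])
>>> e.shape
(13, 13)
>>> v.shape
(7,)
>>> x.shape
(17, 17)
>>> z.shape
(17, 13)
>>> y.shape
()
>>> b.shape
(17,)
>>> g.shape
(17, 17)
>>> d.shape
(7, 17, 7)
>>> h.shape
()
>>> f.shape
(13, 17, 17)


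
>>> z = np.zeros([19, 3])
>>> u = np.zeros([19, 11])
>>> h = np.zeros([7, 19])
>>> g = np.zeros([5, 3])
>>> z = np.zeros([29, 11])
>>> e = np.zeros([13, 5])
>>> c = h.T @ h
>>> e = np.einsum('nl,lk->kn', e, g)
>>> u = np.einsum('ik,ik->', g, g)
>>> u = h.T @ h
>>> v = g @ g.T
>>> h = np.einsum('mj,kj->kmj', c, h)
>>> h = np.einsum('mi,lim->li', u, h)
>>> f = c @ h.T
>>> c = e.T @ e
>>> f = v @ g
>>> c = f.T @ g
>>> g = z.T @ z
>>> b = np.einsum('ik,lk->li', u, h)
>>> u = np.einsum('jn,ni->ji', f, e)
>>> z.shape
(29, 11)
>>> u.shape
(5, 13)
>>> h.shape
(7, 19)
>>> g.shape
(11, 11)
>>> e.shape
(3, 13)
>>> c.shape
(3, 3)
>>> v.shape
(5, 5)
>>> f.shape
(5, 3)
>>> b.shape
(7, 19)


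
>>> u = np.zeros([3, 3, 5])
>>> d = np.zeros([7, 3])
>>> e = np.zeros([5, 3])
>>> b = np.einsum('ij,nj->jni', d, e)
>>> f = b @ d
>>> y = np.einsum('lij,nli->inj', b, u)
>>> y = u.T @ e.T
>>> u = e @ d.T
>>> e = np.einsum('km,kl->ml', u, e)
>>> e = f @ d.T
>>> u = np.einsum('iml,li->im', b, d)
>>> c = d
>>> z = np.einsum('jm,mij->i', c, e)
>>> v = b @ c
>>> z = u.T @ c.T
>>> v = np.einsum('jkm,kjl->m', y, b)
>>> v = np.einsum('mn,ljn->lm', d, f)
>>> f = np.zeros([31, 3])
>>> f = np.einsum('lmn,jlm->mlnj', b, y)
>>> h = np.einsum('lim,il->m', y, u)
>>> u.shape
(3, 5)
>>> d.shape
(7, 3)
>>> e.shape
(3, 5, 7)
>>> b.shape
(3, 5, 7)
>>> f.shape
(5, 3, 7, 5)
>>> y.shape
(5, 3, 5)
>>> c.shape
(7, 3)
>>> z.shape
(5, 7)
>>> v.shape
(3, 7)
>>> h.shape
(5,)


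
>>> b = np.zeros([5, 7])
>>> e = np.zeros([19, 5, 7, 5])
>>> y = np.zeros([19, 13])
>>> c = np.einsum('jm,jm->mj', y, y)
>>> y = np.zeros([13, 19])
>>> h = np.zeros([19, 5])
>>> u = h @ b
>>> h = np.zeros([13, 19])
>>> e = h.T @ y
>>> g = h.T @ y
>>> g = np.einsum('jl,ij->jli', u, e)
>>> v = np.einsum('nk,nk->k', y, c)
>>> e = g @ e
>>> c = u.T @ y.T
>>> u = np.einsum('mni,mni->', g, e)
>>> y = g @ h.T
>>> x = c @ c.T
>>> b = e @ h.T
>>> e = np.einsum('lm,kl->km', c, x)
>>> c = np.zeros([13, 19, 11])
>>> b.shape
(19, 7, 13)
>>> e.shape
(7, 13)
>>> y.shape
(19, 7, 13)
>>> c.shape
(13, 19, 11)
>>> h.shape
(13, 19)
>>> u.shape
()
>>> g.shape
(19, 7, 19)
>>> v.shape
(19,)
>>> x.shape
(7, 7)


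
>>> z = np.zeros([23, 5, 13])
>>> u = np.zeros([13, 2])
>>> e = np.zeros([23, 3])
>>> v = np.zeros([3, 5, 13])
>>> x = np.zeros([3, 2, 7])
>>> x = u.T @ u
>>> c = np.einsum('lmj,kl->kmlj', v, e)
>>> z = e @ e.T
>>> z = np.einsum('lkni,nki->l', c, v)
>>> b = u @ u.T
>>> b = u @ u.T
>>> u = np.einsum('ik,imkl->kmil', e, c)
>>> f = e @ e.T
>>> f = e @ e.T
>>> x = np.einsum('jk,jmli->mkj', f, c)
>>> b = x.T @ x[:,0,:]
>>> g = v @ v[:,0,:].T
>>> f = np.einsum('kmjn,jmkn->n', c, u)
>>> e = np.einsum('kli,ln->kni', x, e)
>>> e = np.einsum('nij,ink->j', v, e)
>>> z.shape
(23,)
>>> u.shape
(3, 5, 23, 13)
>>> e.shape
(13,)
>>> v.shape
(3, 5, 13)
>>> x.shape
(5, 23, 23)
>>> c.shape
(23, 5, 3, 13)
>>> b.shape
(23, 23, 23)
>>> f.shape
(13,)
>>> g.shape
(3, 5, 3)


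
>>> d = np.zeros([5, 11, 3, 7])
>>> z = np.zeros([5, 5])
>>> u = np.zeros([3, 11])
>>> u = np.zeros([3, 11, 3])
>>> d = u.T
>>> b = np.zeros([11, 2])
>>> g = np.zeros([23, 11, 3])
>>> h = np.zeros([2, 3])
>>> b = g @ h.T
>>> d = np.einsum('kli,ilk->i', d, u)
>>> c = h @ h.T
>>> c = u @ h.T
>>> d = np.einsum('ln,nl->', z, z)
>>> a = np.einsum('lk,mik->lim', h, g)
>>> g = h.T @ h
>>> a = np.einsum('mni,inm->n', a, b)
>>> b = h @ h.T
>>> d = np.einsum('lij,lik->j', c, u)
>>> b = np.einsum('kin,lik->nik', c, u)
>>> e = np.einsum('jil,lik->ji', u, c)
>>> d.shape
(2,)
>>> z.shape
(5, 5)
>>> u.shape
(3, 11, 3)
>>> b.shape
(2, 11, 3)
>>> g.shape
(3, 3)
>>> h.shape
(2, 3)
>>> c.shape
(3, 11, 2)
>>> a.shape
(11,)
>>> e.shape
(3, 11)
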